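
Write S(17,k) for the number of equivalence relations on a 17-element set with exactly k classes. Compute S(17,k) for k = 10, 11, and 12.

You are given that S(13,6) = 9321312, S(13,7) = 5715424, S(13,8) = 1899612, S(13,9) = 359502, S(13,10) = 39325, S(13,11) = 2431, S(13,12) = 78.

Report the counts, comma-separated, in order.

2758334150, 512060978, 62022324

[14] T[14,7]:7*5715424+9321312=49329280 · T[14,8]:8*1899612+5715424=20912320 · T[14,9]:9*359502+1899612=5135130 · T[14,10]:10*39325+359502=752752 · T[14,11]:11*2431+39325=66066 · T[14,12]:12*78+2431=3367
[15] T[15,8]:8*20912320+49329280=216627840 · T[15,9]:9*5135130+20912320=67128490 · T[15,10]:10*752752+5135130=12662650 · T[15,11]:11*66066+752752=1479478 · T[15,12]:12*3367+66066=106470
[16] T[16,9]:9*67128490+216627840=820784250 · T[16,10]:10*12662650+67128490=193754990 · T[16,11]:11*1479478+12662650=28936908 · T[16,12]:12*106470+1479478=2757118
[17] T[17,10]:10*193754990+820784250=2758334150 · T[17,11]:11*28936908+193754990=512060978 · T[17,12]:12*2757118+28936908=62022324
Read S(17,10) = 2758334150, S(17,11) = 512060978, S(17,12) = 62022324.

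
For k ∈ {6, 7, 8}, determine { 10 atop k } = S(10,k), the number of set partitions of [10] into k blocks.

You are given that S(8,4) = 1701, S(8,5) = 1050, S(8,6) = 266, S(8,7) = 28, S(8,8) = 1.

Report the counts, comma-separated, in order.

22827, 5880, 750

row 9: T[9][5]=5·1050+1701=6951  T[9][6]=6·266+1050=2646  T[9][7]=7·28+266=462  T[9][8]=8·1+28=36
row 10: T[10][6]=6·2646+6951=22827  T[10][7]=7·462+2646=5880  T[10][8]=8·36+462=750
Read S(10,6) = 22827, S(10,7) = 5880, S(10,8) = 750.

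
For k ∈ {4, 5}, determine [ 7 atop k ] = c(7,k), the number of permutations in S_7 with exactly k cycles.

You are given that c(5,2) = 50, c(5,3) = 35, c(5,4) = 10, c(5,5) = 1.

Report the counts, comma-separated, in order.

[6] T[6,3]:5*35+50=225 · T[6,4]:5*10+35=85 · T[6,5]:5*1+10=15
[7] T[7,4]:6*85+225=735 · T[7,5]:6*15+85=175
Read c(7,4) = 735, c(7,5) = 175.

735, 175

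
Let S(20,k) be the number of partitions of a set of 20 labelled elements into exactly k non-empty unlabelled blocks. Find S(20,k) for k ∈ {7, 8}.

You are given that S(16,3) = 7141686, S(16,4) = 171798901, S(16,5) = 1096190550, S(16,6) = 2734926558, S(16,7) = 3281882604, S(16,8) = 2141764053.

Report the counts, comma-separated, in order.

r17: T_17,4=4×171798901+7141686=694337290; T_17,5=5×1096190550+171798901=5652751651; T_17,6=6×2734926558+1096190550=17505749898; T_17,7=7×3281882604+2734926558=25708104786; T_17,8=8×2141764053+3281882604=20415995028
r18: T_18,5=5×5652751651+694337290=28958095545; T_18,6=6×17505749898+5652751651=110687251039; T_18,7=7×25708104786+17505749898=197462483400; T_18,8=8×20415995028+25708104786=189036065010
r19: T_19,6=6×110687251039+28958095545=693081601779; T_19,7=7×197462483400+110687251039=1492924634839; T_19,8=8×189036065010+197462483400=1709751003480
r20: T_20,7=7×1492924634839+693081601779=11143554045652; T_20,8=8×1709751003480+1492924634839=15170932662679
Read S(20,7) = 11143554045652, S(20,8) = 15170932662679.

11143554045652, 15170932662679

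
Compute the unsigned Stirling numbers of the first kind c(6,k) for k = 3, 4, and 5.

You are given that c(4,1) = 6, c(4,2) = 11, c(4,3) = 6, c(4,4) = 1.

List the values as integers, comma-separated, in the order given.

225, 85, 15

row 5: T[5][2]=4·11+6=50  T[5][3]=4·6+11=35  T[5][4]=4·1+6=10  T[5][5]=4·0+1=1
row 6: T[6][3]=5·35+50=225  T[6][4]=5·10+35=85  T[6][5]=5·1+10=15
Read c(6,3) = 225, c(6,4) = 85, c(6,5) = 15.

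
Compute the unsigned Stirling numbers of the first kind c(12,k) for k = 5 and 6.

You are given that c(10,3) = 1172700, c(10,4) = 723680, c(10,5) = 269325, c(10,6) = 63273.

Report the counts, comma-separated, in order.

45995730, 13339535

@11  (11,4):723680·10+1172700→8409500, (11,5):269325·10+723680→3416930, (11,6):63273·10+269325→902055
@12  (12,5):3416930·11+8409500→45995730, (12,6):902055·11+3416930→13339535
Read c(12,5) = 45995730, c(12,6) = 13339535.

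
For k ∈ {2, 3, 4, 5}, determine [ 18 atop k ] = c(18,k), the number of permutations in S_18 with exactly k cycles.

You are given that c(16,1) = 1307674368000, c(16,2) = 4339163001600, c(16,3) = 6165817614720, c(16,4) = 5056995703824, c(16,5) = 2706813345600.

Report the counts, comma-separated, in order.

1223405590579200, 1821602444624640, 1583313975727488, 909299905844112

i=17: T(17,1)=0+16·1307674368000=20922789888000 | T(17,2)=1307674368000+16·4339163001600=70734282393600 | T(17,3)=4339163001600+16·6165817614720=102992244837120 | T(17,4)=6165817614720+16·5056995703824=87077748875904 | T(17,5)=5056995703824+16·2706813345600=48366009233424
i=18: T(18,2)=20922789888000+17·70734282393600=1223405590579200 | T(18,3)=70734282393600+17·102992244837120=1821602444624640 | T(18,4)=102992244837120+17·87077748875904=1583313975727488 | T(18,5)=87077748875904+17·48366009233424=909299905844112
Read c(18,2) = 1223405590579200, c(18,3) = 1821602444624640, c(18,4) = 1583313975727488, c(18,5) = 909299905844112.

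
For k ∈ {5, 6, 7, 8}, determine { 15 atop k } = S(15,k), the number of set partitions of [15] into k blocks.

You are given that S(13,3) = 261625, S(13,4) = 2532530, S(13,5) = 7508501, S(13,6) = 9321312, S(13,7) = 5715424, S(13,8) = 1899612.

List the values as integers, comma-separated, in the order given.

r14: T_14,4=4×2532530+261625=10391745; T_14,5=5×7508501+2532530=40075035; T_14,6=6×9321312+7508501=63436373; T_14,7=7×5715424+9321312=49329280; T_14,8=8×1899612+5715424=20912320
r15: T_15,5=5×40075035+10391745=210766920; T_15,6=6×63436373+40075035=420693273; T_15,7=7×49329280+63436373=408741333; T_15,8=8×20912320+49329280=216627840
Read S(15,5) = 210766920, S(15,6) = 420693273, S(15,7) = 408741333, S(15,8) = 216627840.

210766920, 420693273, 408741333, 216627840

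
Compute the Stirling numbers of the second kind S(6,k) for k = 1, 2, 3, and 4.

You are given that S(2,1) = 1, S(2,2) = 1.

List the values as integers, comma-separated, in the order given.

row 3: T[3][1]=1·1+0=1  T[3][2]=2·1+1=3  T[3][3]=3·0+1=1
row 4: T[4][1]=1·1+0=1  T[4][2]=2·3+1=7  T[4][3]=3·1+3=6  T[4][4]=4·0+1=1
row 5: T[5][1]=1·1+0=1  T[5][2]=2·7+1=15  T[5][3]=3·6+7=25  T[5][4]=4·1+6=10
row 6: T[6][1]=1·1+0=1  T[6][2]=2·15+1=31  T[6][3]=3·25+15=90  T[6][4]=4·10+25=65
Read S(6,1) = 1, S(6,2) = 31, S(6,3) = 90, S(6,4) = 65.

1, 31, 90, 65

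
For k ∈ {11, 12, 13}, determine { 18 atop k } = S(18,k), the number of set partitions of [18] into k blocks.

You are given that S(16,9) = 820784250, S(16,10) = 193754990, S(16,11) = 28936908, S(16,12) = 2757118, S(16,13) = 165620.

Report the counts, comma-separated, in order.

8391004908, 1256328866, 125854638

r17: T_17,10=10×193754990+820784250=2758334150; T_17,11=11×28936908+193754990=512060978; T_17,12=12×2757118+28936908=62022324; T_17,13=13×165620+2757118=4910178
r18: T_18,11=11×512060978+2758334150=8391004908; T_18,12=12×62022324+512060978=1256328866; T_18,13=13×4910178+62022324=125854638
Read S(18,11) = 8391004908, S(18,12) = 1256328866, S(18,13) = 125854638.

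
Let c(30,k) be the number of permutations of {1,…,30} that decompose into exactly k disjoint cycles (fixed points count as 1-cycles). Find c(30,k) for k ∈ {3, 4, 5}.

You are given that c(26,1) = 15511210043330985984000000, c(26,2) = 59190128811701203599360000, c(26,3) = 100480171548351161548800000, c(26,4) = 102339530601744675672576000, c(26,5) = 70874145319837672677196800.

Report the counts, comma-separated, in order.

r27: T_27,1=26×15511210043330985984000000+0=403291461126605635584000000; T_27,2=26×59190128811701203599360000+15511210043330985984000000=1554454559147562279567360000; T_27,3=26×100480171548351161548800000+59190128811701203599360000=2671674589068831403868160000; T_27,4=26×102339530601744675672576000+100480171548351161548800000=2761307967193712729035776000; T_27,5=26×70874145319837672677196800+102339530601744675672576000=1945067308917524165279692800
r28: T_28,1=27×403291461126605635584000000+0=10888869450418352160768000000; T_28,2=27×1554454559147562279567360000+403291461126605635584000000=42373564558110787183902720000; T_28,3=27×2671674589068831403868160000+1554454559147562279567360000=73689668464006010184007680000; T_28,4=27×2761307967193712729035776000+2671674589068831403868160000=77226989703299075087834112000; T_28,5=27×1945067308917524165279692800+2761307967193712729035776000=55278125307966865191587481600
r29: T_29,2=28×42373564558110787183902720000+10888869450418352160768000000=1197348677077520393310044160000; T_29,3=28×73689668464006010184007680000+42373564558110787183902720000=2105684281550279072336117760000; T_29,4=28×77226989703299075087834112000+73689668464006010184007680000=2236045380156380112643362816000; T_29,5=28×55278125307966865191587481600+77226989703299075087834112000=1625014498326371300452283596800
r30: T_30,3=29×2105684281550279072336117760000+1197348677077520393310044160000=62262192842035613491057459200000; T_30,4=29×2236045380156380112643362816000+2105684281550279072336117760000=66951000306085302338993639424000; T_30,5=29×1625014498326371300452283596800+2236045380156380112643362816000=49361465831621147825759587123200
Read c(30,3) = 62262192842035613491057459200000, c(30,4) = 66951000306085302338993639424000, c(30,5) = 49361465831621147825759587123200.

62262192842035613491057459200000, 66951000306085302338993639424000, 49361465831621147825759587123200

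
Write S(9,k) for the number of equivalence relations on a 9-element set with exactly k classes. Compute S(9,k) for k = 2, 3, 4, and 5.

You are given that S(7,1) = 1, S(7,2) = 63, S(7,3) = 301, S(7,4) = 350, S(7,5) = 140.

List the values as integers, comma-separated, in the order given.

i=8: T(8,1)=0+1·1=1 | T(8,2)=1+2·63=127 | T(8,3)=63+3·301=966 | T(8,4)=301+4·350=1701 | T(8,5)=350+5·140=1050
i=9: T(9,2)=1+2·127=255 | T(9,3)=127+3·966=3025 | T(9,4)=966+4·1701=7770 | T(9,5)=1701+5·1050=6951
Read S(9,2) = 255, S(9,3) = 3025, S(9,4) = 7770, S(9,5) = 6951.

255, 3025, 7770, 6951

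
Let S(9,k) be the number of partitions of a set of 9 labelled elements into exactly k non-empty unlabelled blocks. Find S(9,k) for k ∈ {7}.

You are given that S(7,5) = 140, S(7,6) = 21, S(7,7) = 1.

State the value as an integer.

462

r8: T_8,6=6×21+140=266; T_8,7=7×1+21=28
r9: T_9,7=7×28+266=462
Read S(9,7) = 462.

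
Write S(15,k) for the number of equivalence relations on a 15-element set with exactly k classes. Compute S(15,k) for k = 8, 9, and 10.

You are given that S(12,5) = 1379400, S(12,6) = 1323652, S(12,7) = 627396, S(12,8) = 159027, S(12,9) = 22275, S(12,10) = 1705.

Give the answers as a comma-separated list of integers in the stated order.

216627840, 67128490, 12662650

i=13: T(13,6)=1379400+6·1323652=9321312 | T(13,7)=1323652+7·627396=5715424 | T(13,8)=627396+8·159027=1899612 | T(13,9)=159027+9·22275=359502 | T(13,10)=22275+10·1705=39325
i=14: T(14,7)=9321312+7·5715424=49329280 | T(14,8)=5715424+8·1899612=20912320 | T(14,9)=1899612+9·359502=5135130 | T(14,10)=359502+10·39325=752752
i=15: T(15,8)=49329280+8·20912320=216627840 | T(15,9)=20912320+9·5135130=67128490 | T(15,10)=5135130+10·752752=12662650
Read S(15,8) = 216627840, S(15,9) = 67128490, S(15,10) = 12662650.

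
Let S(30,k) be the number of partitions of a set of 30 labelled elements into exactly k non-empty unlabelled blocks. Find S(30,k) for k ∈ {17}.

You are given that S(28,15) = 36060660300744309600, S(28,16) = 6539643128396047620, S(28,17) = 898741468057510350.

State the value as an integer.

511605167806434372210

[29] T[29,16]:16*6539643128396047620+36060660300744309600=140694950355081071520 · T[29,17]:17*898741468057510350+6539643128396047620=21818248085373723570
[30] T[30,17]:17*21818248085373723570+140694950355081071520=511605167806434372210
Read S(30,17) = 511605167806434372210.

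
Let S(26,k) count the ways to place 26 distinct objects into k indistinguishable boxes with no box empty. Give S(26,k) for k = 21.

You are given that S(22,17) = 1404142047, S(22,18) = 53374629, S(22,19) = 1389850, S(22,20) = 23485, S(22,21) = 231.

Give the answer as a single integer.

i=23: T(23,18)=1404142047+18·53374629=2364885369 | T(23,19)=53374629+19·1389850=79781779 | T(23,20)=1389850+20·23485=1859550 | T(23,21)=23485+21·231=28336
i=24: T(24,19)=2364885369+19·79781779=3880739170 | T(24,20)=79781779+20·1859550=116972779 | T(24,21)=1859550+21·28336=2454606
i=25: T(25,20)=3880739170+20·116972779=6220194750 | T(25,21)=116972779+21·2454606=168519505
i=26: T(26,21)=6220194750+21·168519505=9759104355
Read S(26,21) = 9759104355.

9759104355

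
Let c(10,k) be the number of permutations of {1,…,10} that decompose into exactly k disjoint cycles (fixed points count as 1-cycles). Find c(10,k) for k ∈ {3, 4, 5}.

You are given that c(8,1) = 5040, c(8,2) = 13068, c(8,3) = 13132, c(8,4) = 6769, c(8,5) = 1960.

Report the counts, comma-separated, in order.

r9: T_9,2=8×13068+5040=109584; T_9,3=8×13132+13068=118124; T_9,4=8×6769+13132=67284; T_9,5=8×1960+6769=22449
r10: T_10,3=9×118124+109584=1172700; T_10,4=9×67284+118124=723680; T_10,5=9×22449+67284=269325
Read c(10,3) = 1172700, c(10,4) = 723680, c(10,5) = 269325.

1172700, 723680, 269325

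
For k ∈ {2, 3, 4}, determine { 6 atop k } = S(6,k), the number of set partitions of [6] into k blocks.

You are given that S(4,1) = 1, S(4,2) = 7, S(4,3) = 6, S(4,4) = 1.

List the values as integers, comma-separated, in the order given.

31, 90, 65

i=5: T(5,1)=0+1·1=1 | T(5,2)=1+2·7=15 | T(5,3)=7+3·6=25 | T(5,4)=6+4·1=10
i=6: T(6,2)=1+2·15=31 | T(6,3)=15+3·25=90 | T(6,4)=25+4·10=65
Read S(6,2) = 31, S(6,3) = 90, S(6,4) = 65.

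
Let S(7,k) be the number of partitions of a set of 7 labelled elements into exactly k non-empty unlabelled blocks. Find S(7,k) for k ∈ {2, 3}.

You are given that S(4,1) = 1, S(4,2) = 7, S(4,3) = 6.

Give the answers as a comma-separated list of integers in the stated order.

63, 301

[5] T[5,1]:1*1+0=1 · T[5,2]:2*7+1=15 · T[5,3]:3*6+7=25
[6] T[6,1]:1*1+0=1 · T[6,2]:2*15+1=31 · T[6,3]:3*25+15=90
[7] T[7,2]:2*31+1=63 · T[7,3]:3*90+31=301
Read S(7,2) = 63, S(7,3) = 301.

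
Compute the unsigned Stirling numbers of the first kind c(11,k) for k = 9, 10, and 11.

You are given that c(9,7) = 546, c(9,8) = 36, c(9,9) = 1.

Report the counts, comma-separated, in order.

1320, 55, 1

[10] T[10,8]:9*36+546=870 · T[10,9]:9*1+36=45 · T[10,10]:9*0+1=1
[11] T[11,9]:10*45+870=1320 · T[11,10]:10*1+45=55 · T[11,11]:10*0+1=1
Read c(11,9) = 1320, c(11,10) = 55, c(11,11) = 1.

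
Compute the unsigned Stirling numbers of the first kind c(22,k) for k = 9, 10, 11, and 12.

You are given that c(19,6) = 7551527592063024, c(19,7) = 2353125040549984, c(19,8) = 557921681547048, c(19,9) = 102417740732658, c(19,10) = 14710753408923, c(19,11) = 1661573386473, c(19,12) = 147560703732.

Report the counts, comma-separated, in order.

row 20: T[20][7]=19·2353125040549984+7551527592063024=52260903362512720  T[20][8]=19·557921681547048+2353125040549984=12953636989943896  T[20][9]=19·102417740732658+557921681547048=2503858755467550  T[20][10]=19·14710753408923+102417740732658=381922055502195  T[20][11]=19·1661573386473+14710753408923=46280647751910  T[20][12]=19·147560703732+1661573386473=4465226757381
row 21: T[21][8]=20·12953636989943896+52260903362512720=311333643161390640  T[21][9]=20·2503858755467550+12953636989943896=63030812099294896  T[21][10]=20·381922055502195+2503858755467550=10142299865511450  T[21][11]=20·46280647751910+381922055502195=1307535010540395  T[21][12]=20·4465226757381+46280647751910=135585182899530
row 22: T[22][9]=21·63030812099294896+311333643161390640=1634980697246583456  T[22][10]=21·10142299865511450+63030812099294896=276019109275035346  T[22][11]=21·1307535010540395+10142299865511450=37600535086859745  T[22][12]=21·135585182899530+1307535010540395=4154823851430525
Read c(22,9) = 1634980697246583456, c(22,10) = 276019109275035346, c(22,11) = 37600535086859745, c(22,12) = 4154823851430525.

1634980697246583456, 276019109275035346, 37600535086859745, 4154823851430525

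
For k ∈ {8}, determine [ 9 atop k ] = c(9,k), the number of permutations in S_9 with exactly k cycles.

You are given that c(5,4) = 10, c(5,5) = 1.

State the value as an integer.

36

@6  (6,5):1·5+10→15, (6,6):0·5+1→1
@7  (7,6):1·6+15→21, (7,7):0·6+1→1
@8  (8,7):1·7+21→28, (8,8):0·7+1→1
@9  (9,8):1·8+28→36
Read c(9,8) = 36.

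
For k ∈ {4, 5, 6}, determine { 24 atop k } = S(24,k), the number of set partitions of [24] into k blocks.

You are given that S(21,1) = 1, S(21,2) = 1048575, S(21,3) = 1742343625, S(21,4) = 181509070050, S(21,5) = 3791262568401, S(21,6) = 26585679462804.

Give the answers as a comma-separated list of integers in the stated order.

11681056634501, 485000783495250, 6090236036084530

@22  (22,2):1048575·2+1→2097151, (22,3):1742343625·3+1048575→5228079450, (22,4):181509070050·4+1742343625→727778623825, (22,5):3791262568401·5+181509070050→19137821912055, (22,6):26585679462804·6+3791262568401→163305339345225
@23  (23,3):5228079450·3+2097151→15686335501, (23,4):727778623825·4+5228079450→2916342574750, (23,5):19137821912055·5+727778623825→96416888184100, (23,6):163305339345225·6+19137821912055→998969857983405
@24  (24,4):2916342574750·4+15686335501→11681056634501, (24,5):96416888184100·5+2916342574750→485000783495250, (24,6):998969857983405·6+96416888184100→6090236036084530
Read S(24,4) = 11681056634501, S(24,5) = 485000783495250, S(24,6) = 6090236036084530.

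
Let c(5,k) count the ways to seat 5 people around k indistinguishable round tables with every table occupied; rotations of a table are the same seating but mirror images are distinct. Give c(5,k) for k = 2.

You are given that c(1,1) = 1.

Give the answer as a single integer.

row 2: T[2][1]=1·1+0=1  T[2][2]=1·0+1=1
row 3: T[3][1]=2·1+0=2  T[3][2]=2·1+1=3
row 4: T[4][1]=3·2+0=6  T[4][2]=3·3+2=11
row 5: T[5][2]=4·11+6=50
Read c(5,2) = 50.

50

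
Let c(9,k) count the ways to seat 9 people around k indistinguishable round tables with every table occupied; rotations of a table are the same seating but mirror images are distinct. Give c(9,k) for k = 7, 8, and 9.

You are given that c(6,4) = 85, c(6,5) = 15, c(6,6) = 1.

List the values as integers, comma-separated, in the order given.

546, 36, 1

r7: T_7,5=6×15+85=175; T_7,6=6×1+15=21; T_7,7=6×0+1=1
r8: T_8,6=7×21+175=322; T_8,7=7×1+21=28; T_8,8=7×0+1=1
r9: T_9,7=8×28+322=546; T_9,8=8×1+28=36; T_9,9=8×0+1=1
Read c(9,7) = 546, c(9,8) = 36, c(9,9) = 1.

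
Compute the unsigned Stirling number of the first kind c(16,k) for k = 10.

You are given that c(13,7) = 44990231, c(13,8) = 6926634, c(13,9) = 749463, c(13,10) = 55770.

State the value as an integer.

@14  (14,8):6926634·13+44990231→135036473, (14,9):749463·13+6926634→16669653, (14,10):55770·13+749463→1474473
@15  (15,9):16669653·14+135036473→368411615, (15,10):1474473·14+16669653→37312275
@16  (16,10):37312275·15+368411615→928095740
Read c(16,10) = 928095740.

928095740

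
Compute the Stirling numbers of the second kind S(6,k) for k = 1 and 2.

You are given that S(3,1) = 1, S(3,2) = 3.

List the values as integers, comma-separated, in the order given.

[4] T[4,1]:1*1+0=1 · T[4,2]:2*3+1=7
[5] T[5,1]:1*1+0=1 · T[5,2]:2*7+1=15
[6] T[6,1]:1*1+0=1 · T[6,2]:2*15+1=31
Read S(6,1) = 1, S(6,2) = 31.

1, 31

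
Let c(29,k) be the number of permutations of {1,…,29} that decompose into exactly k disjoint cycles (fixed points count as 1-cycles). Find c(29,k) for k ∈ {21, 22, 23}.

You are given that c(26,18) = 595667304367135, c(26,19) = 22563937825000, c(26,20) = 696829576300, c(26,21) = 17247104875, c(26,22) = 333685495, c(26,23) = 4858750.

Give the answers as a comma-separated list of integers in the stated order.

4285624815406935, 123268226851770, 2918785153245

@27  (27,19):22563937825000·26+595667304367135→1182329687817135, (27,20):696829576300·26+22563937825000→40681506808800, (27,21):17247104875·26+696829576300→1145254303050, (27,22):333685495·26+17247104875→25922927745, (27,23):4858750·26+333685495→460012995
@28  (28,20):40681506808800·27+1182329687817135→2280730371654735, (28,21):1145254303050·27+40681506808800→71603372991150, (28,22):25922927745·27+1145254303050→1845173352165, (28,23):460012995·27+25922927745→38343278610
@29  (29,21):71603372991150·28+2280730371654735→4285624815406935, (29,22):1845173352165·28+71603372991150→123268226851770, (29,23):38343278610·28+1845173352165→2918785153245
Read c(29,21) = 4285624815406935, c(29,22) = 123268226851770, c(29,23) = 2918785153245.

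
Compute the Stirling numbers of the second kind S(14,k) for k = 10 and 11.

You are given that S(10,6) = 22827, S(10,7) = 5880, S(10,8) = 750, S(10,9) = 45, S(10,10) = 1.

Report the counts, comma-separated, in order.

752752, 66066

row 11: T[11][7]=7·5880+22827=63987  T[11][8]=8·750+5880=11880  T[11][9]=9·45+750=1155  T[11][10]=10·1+45=55  T[11][11]=11·0+1=1
row 12: T[12][8]=8·11880+63987=159027  T[12][9]=9·1155+11880=22275  T[12][10]=10·55+1155=1705  T[12][11]=11·1+55=66
row 13: T[13][9]=9·22275+159027=359502  T[13][10]=10·1705+22275=39325  T[13][11]=11·66+1705=2431
row 14: T[14][10]=10·39325+359502=752752  T[14][11]=11·2431+39325=66066
Read S(14,10) = 752752, S(14,11) = 66066.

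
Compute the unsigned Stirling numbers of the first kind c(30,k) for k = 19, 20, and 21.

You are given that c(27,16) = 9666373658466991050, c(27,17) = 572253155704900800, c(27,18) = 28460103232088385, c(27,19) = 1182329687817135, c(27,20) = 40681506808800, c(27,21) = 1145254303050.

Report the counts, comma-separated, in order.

150566737512021319125, 6634460278534540725, 248526574856284725

row 28: T[28][17]=27·572253155704900800+9666373658466991050=25117208862499312650  T[28][18]=27·28460103232088385+572253155704900800=1340675942971287195  T[28][19]=27·1182329687817135+28460103232088385=60383004803151030  T[28][20]=27·40681506808800+1182329687817135=2280730371654735  T[28][21]=27·1145254303050+40681506808800=71603372991150
row 29: T[29][18]=28·1340675942971287195+25117208862499312650=62656135265695354110  T[29][19]=28·60383004803151030+1340675942971287195=3031400077459516035  T[29][20]=28·2280730371654735+60383004803151030=124243455209483610  T[29][21]=28·71603372991150+2280730371654735=4285624815406935
row 30: T[30][19]=29·3031400077459516035+62656135265695354110=150566737512021319125  T[30][20]=29·124243455209483610+3031400077459516035=6634460278534540725  T[30][21]=29·4285624815406935+124243455209483610=248526574856284725
Read c(30,19) = 150566737512021319125, c(30,20) = 6634460278534540725, c(30,21) = 248526574856284725.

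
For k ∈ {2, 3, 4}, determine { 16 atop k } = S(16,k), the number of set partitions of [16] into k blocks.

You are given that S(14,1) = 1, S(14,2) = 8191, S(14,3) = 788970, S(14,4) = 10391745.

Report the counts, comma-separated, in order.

i=15: T(15,1)=0+1·1=1 | T(15,2)=1+2·8191=16383 | T(15,3)=8191+3·788970=2375101 | T(15,4)=788970+4·10391745=42355950
i=16: T(16,2)=1+2·16383=32767 | T(16,3)=16383+3·2375101=7141686 | T(16,4)=2375101+4·42355950=171798901
Read S(16,2) = 32767, S(16,3) = 7141686, S(16,4) = 171798901.

32767, 7141686, 171798901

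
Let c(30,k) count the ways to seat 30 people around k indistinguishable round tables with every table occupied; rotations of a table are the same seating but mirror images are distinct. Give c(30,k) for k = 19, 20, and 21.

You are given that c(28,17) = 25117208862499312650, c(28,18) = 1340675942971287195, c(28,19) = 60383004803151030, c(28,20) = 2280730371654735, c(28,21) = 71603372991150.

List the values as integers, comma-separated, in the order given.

150566737512021319125, 6634460278534540725, 248526574856284725

[29] T[29,18]:28*1340675942971287195+25117208862499312650=62656135265695354110 · T[29,19]:28*60383004803151030+1340675942971287195=3031400077459516035 · T[29,20]:28*2280730371654735+60383004803151030=124243455209483610 · T[29,21]:28*71603372991150+2280730371654735=4285624815406935
[30] T[30,19]:29*3031400077459516035+62656135265695354110=150566737512021319125 · T[30,20]:29*124243455209483610+3031400077459516035=6634460278534540725 · T[30,21]:29*4285624815406935+124243455209483610=248526574856284725
Read c(30,19) = 150566737512021319125, c(30,20) = 6634460278534540725, c(30,21) = 248526574856284725.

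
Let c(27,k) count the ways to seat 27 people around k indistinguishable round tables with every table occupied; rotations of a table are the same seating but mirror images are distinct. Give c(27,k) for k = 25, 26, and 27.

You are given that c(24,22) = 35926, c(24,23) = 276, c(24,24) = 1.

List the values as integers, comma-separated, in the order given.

58500, 351, 1

[25] T[25,23]:24*276+35926=42550 · T[25,24]:24*1+276=300 · T[25,25]:24*0+1=1
[26] T[26,24]:25*300+42550=50050 · T[26,25]:25*1+300=325 · T[26,26]:25*0+1=1
[27] T[27,25]:26*325+50050=58500 · T[27,26]:26*1+325=351 · T[27,27]:26*0+1=1
Read c(27,25) = 58500, c(27,26) = 351, c(27,27) = 1.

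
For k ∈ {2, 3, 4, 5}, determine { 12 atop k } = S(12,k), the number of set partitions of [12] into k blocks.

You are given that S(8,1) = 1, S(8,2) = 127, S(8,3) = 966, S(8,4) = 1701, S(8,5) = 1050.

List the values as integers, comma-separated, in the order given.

2047, 86526, 611501, 1379400

i=9: T(9,1)=0+1·1=1 | T(9,2)=1+2·127=255 | T(9,3)=127+3·966=3025 | T(9,4)=966+4·1701=7770 | T(9,5)=1701+5·1050=6951
i=10: T(10,1)=0+1·1=1 | T(10,2)=1+2·255=511 | T(10,3)=255+3·3025=9330 | T(10,4)=3025+4·7770=34105 | T(10,5)=7770+5·6951=42525
i=11: T(11,1)=0+1·1=1 | T(11,2)=1+2·511=1023 | T(11,3)=511+3·9330=28501 | T(11,4)=9330+4·34105=145750 | T(11,5)=34105+5·42525=246730
i=12: T(12,2)=1+2·1023=2047 | T(12,3)=1023+3·28501=86526 | T(12,4)=28501+4·145750=611501 | T(12,5)=145750+5·246730=1379400
Read S(12,2) = 2047, S(12,3) = 86526, S(12,4) = 611501, S(12,5) = 1379400.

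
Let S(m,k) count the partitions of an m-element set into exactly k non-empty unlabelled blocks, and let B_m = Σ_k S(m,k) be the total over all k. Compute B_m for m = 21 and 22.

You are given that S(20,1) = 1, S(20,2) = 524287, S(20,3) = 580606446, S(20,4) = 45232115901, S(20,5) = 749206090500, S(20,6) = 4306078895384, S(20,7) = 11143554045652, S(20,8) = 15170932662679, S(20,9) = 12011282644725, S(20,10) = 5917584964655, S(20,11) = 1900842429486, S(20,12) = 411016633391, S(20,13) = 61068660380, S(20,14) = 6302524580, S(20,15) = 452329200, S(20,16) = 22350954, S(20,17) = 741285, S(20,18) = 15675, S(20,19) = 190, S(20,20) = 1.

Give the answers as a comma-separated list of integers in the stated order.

474869816156751, 4506715738447323

@21  (21,1):1·1+0→1, (21,2):524287·2+1→1048575, (21,3):580606446·3+524287→1742343625, (21,4):45232115901·4+580606446→181509070050, (21,5):749206090500·5+45232115901→3791262568401, (21,6):4306078895384·6+749206090500→26585679462804, (21,7):11143554045652·7+4306078895384→82310957214948, (21,8):15170932662679·8+11143554045652→132511015347084, (21,9):12011282644725·9+15170932662679→123272476465204, (21,10):5917584964655·10+12011282644725→71187132291275, (21,11):1900842429486·11+5917584964655→26826851689001, (21,12):411016633391·12+1900842429486→6833042030178, (21,13):61068660380·13+411016633391→1204909218331, (21,14):6302524580·14+61068660380→149304004500, (21,15):452329200·15+6302524580→13087462580, (21,16):22350954·16+452329200→809944464, (21,17):741285·17+22350954→34952799, (21,18):15675·18+741285→1023435, (21,19):190·19+15675→19285, (21,20):1·20+190→210, (21,21):0·21+1→1
@22  (22,1):1·1+0→1, (22,2):1048575·2+1→2097151, (22,3):1742343625·3+1048575→5228079450, (22,4):181509070050·4+1742343625→727778623825, (22,5):3791262568401·5+181509070050→19137821912055, (22,6):26585679462804·6+3791262568401→163305339345225, (22,7):82310957214948·7+26585679462804→602762379967440, (22,8):132511015347084·8+82310957214948→1142399079991620, (22,9):123272476465204·9+132511015347084→1241963303533920, (22,10):71187132291275·10+123272476465204→835143799377954, (22,11):26826851689001·11+71187132291275→366282500870286, (22,12):6833042030178·12+26826851689001→108823356051137, (22,13):1204909218331·13+6833042030178→22496861868481, (22,14):149304004500·14+1204909218331→3295165281331, (22,15):13087462580·15+149304004500→345615943200, (22,16):809944464·16+13087462580→26046574004, (22,17):34952799·17+809944464→1404142047, (22,18):1023435·18+34952799→53374629, (22,19):19285·19+1023435→1389850, (22,20):210·20+19285→23485, (22,21):1·21+210→231, (22,22):0·22+1→1
B_21 = ΣS(21,k) = 1+1048575+1742343625+181509070050+3791262568401+26585679462804+82310957214948+132511015347084+123272476465204+71187132291275+26826851689001+6833042030178+1204909218331+149304004500+13087462580+809944464+34952799+1023435+19285+210+1 = 474869816156751
B_22 = ΣS(22,k) = 1+2097151+5228079450+727778623825+19137821912055+163305339345225+602762379967440+1142399079991620+1241963303533920+835143799377954+366282500870286+108823356051137+22496861868481+3295165281331+345615943200+26046574004+1404142047+53374629+1389850+23485+231+1 = 4506715738447323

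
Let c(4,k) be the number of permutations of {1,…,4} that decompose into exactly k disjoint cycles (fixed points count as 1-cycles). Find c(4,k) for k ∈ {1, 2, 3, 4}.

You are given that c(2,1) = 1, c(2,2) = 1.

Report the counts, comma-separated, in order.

row 3: T[3][1]=2·1+0=2  T[3][2]=2·1+1=3  T[3][3]=2·0+1=1
row 4: T[4][1]=3·2+0=6  T[4][2]=3·3+2=11  T[4][3]=3·1+3=6  T[4][4]=3·0+1=1
Read c(4,1) = 6, c(4,2) = 11, c(4,3) = 6, c(4,4) = 1.

6, 11, 6, 1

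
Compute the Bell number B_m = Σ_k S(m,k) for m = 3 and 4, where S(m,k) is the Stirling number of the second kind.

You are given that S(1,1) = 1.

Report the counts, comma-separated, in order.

5, 15

i=2: T(2,1)=0+1·1=1 | T(2,2)=1+2·0=1
i=3: T(3,1)=0+1·1=1 | T(3,2)=1+2·1=3 | T(3,3)=1+3·0=1
i=4: T(4,1)=0+1·1=1 | T(4,2)=1+2·3=7 | T(4,3)=3+3·1=6 | T(4,4)=1+4·0=1
B_3 = ΣS(3,k) = 1+3+1 = 5
B_4 = ΣS(4,k) = 1+7+6+1 = 15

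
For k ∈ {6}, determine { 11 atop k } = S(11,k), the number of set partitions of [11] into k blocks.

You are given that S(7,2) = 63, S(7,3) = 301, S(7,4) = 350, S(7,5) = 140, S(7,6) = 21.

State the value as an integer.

row 8: T[8][3]=3·301+63=966  T[8][4]=4·350+301=1701  T[8][5]=5·140+350=1050  T[8][6]=6·21+140=266
row 9: T[9][4]=4·1701+966=7770  T[9][5]=5·1050+1701=6951  T[9][6]=6·266+1050=2646
row 10: T[10][5]=5·6951+7770=42525  T[10][6]=6·2646+6951=22827
row 11: T[11][6]=6·22827+42525=179487
Read S(11,6) = 179487.

179487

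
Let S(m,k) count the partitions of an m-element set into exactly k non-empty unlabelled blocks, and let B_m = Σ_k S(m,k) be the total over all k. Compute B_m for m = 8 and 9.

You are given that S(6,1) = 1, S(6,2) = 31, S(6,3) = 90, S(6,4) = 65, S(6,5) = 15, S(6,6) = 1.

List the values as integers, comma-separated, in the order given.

r7: T_7,1=1×1+0=1; T_7,2=2×31+1=63; T_7,3=3×90+31=301; T_7,4=4×65+90=350; T_7,5=5×15+65=140; T_7,6=6×1+15=21; T_7,7=7×0+1=1
r8: T_8,1=1×1+0=1; T_8,2=2×63+1=127; T_8,3=3×301+63=966; T_8,4=4×350+301=1701; T_8,5=5×140+350=1050; T_8,6=6×21+140=266; T_8,7=7×1+21=28; T_8,8=8×0+1=1
r9: T_9,1=1×1+0=1; T_9,2=2×127+1=255; T_9,3=3×966+127=3025; T_9,4=4×1701+966=7770; T_9,5=5×1050+1701=6951; T_9,6=6×266+1050=2646; T_9,7=7×28+266=462; T_9,8=8×1+28=36; T_9,9=9×0+1=1
B_8 = ΣS(8,k) = 1+127+966+1701+1050+266+28+1 = 4140
B_9 = ΣS(9,k) = 1+255+3025+7770+6951+2646+462+36+1 = 21147

4140, 21147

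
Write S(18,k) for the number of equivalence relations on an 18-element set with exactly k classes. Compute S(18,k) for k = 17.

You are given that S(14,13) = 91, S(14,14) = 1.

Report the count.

r15: T_15,14=14×1+91=105; T_15,15=15×0+1=1
r16: T_16,15=15×1+105=120; T_16,16=16×0+1=1
r17: T_17,16=16×1+120=136; T_17,17=17×0+1=1
r18: T_18,17=17×1+136=153
Read S(18,17) = 153.

153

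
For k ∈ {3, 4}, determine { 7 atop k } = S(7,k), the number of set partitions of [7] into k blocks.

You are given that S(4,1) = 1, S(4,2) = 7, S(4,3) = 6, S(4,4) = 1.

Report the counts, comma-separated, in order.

i=5: T(5,1)=0+1·1=1 | T(5,2)=1+2·7=15 | T(5,3)=7+3·6=25 | T(5,4)=6+4·1=10
i=6: T(6,2)=1+2·15=31 | T(6,3)=15+3·25=90 | T(6,4)=25+4·10=65
i=7: T(7,3)=31+3·90=301 | T(7,4)=90+4·65=350
Read S(7,3) = 301, S(7,4) = 350.

301, 350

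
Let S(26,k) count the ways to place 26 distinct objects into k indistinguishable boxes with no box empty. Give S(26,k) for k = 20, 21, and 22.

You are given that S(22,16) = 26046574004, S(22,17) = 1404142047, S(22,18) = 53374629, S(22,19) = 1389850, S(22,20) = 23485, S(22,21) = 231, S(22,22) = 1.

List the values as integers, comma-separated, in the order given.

r23: T_23,17=17×1404142047+26046574004=49916988803; T_23,18=18×53374629+1404142047=2364885369; T_23,19=19×1389850+53374629=79781779; T_23,20=20×23485+1389850=1859550; T_23,21=21×231+23485=28336; T_23,22=22×1+231=253
r24: T_24,18=18×2364885369+49916988803=92484925445; T_24,19=19×79781779+2364885369=3880739170; T_24,20=20×1859550+79781779=116972779; T_24,21=21×28336+1859550=2454606; T_24,22=22×253+28336=33902
r25: T_25,19=19×3880739170+92484925445=166218969675; T_25,20=20×116972779+3880739170=6220194750; T_25,21=21×2454606+116972779=168519505; T_25,22=22×33902+2454606=3200450
r26: T_26,20=20×6220194750+166218969675=290622864675; T_26,21=21×168519505+6220194750=9759104355; T_26,22=22×3200450+168519505=238929405
Read S(26,20) = 290622864675, S(26,21) = 9759104355, S(26,22) = 238929405.

290622864675, 9759104355, 238929405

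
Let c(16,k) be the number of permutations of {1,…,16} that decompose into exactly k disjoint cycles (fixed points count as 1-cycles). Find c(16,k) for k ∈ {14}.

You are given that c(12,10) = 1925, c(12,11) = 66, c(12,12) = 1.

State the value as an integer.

6580

row 13: T[13][11]=12·66+1925=2717  T[13][12]=12·1+66=78  T[13][13]=12·0+1=1
row 14: T[14][12]=13·78+2717=3731  T[14][13]=13·1+78=91  T[14][14]=13·0+1=1
row 15: T[15][13]=14·91+3731=5005  T[15][14]=14·1+91=105
row 16: T[16][14]=15·105+5005=6580
Read c(16,14) = 6580.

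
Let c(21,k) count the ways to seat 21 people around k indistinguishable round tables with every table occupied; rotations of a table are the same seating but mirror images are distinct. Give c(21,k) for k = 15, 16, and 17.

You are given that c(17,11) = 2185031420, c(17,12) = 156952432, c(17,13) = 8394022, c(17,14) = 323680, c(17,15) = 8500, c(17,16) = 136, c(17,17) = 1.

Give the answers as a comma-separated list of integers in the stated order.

40171771630, 1672280820, 53327946

[18] T[18,12]:17*156952432+2185031420=4853222764 · T[18,13]:17*8394022+156952432=299650806 · T[18,14]:17*323680+8394022=13896582 · T[18,15]:17*8500+323680=468180 · T[18,16]:17*136+8500=10812 · T[18,17]:17*1+136=153
[19] T[19,13]:18*299650806+4853222764=10246937272 · T[19,14]:18*13896582+299650806=549789282 · T[19,15]:18*468180+13896582=22323822 · T[19,16]:18*10812+468180=662796 · T[19,17]:18*153+10812=13566
[20] T[20,14]:19*549789282+10246937272=20692933630 · T[20,15]:19*22323822+549789282=973941900 · T[20,16]:19*662796+22323822=34916946 · T[20,17]:19*13566+662796=920550
[21] T[21,15]:20*973941900+20692933630=40171771630 · T[21,16]:20*34916946+973941900=1672280820 · T[21,17]:20*920550+34916946=53327946
Read c(21,15) = 40171771630, c(21,16) = 1672280820, c(21,17) = 53327946.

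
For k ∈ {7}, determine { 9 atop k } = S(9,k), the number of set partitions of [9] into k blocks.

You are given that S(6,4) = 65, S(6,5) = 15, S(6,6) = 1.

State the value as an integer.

@7  (7,5):15·5+65→140, (7,6):1·6+15→21, (7,7):0·7+1→1
@8  (8,6):21·6+140→266, (8,7):1·7+21→28
@9  (9,7):28·7+266→462
Read S(9,7) = 462.

462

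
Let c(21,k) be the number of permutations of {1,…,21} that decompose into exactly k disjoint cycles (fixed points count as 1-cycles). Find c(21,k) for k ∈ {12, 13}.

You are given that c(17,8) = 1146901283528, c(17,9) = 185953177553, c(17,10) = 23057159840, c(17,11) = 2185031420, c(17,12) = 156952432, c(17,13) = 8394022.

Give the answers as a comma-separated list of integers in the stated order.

[18] T[18,9]:17*185953177553+1146901283528=4308105301929 · T[18,10]:17*23057159840+185953177553=577924894833 · T[18,11]:17*2185031420+23057159840=60202693980 · T[18,12]:17*156952432+2185031420=4853222764 · T[18,13]:17*8394022+156952432=299650806
[19] T[19,10]:18*577924894833+4308105301929=14710753408923 · T[19,11]:18*60202693980+577924894833=1661573386473 · T[19,12]:18*4853222764+60202693980=147560703732 · T[19,13]:18*299650806+4853222764=10246937272
[20] T[20,11]:19*1661573386473+14710753408923=46280647751910 · T[20,12]:19*147560703732+1661573386473=4465226757381 · T[20,13]:19*10246937272+147560703732=342252511900
[21] T[21,12]:20*4465226757381+46280647751910=135585182899530 · T[21,13]:20*342252511900+4465226757381=11310276995381
Read c(21,12) = 135585182899530, c(21,13) = 11310276995381.

135585182899530, 11310276995381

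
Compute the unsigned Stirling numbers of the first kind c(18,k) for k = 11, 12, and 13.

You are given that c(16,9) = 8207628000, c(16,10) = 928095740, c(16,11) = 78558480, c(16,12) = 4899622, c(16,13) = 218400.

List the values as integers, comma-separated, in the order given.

60202693980, 4853222764, 299650806

r17: T_17,10=16×928095740+8207628000=23057159840; T_17,11=16×78558480+928095740=2185031420; T_17,12=16×4899622+78558480=156952432; T_17,13=16×218400+4899622=8394022
r18: T_18,11=17×2185031420+23057159840=60202693980; T_18,12=17×156952432+2185031420=4853222764; T_18,13=17×8394022+156952432=299650806
Read c(18,11) = 60202693980, c(18,12) = 4853222764, c(18,13) = 299650806.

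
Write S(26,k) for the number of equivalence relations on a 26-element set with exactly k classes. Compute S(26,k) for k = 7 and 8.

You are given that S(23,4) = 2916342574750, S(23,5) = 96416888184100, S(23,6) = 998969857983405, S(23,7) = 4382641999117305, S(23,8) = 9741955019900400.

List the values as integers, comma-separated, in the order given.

1631853797991016600, 5749622251945664950

@24  (24,5):96416888184100·5+2916342574750→485000783495250, (24,6):998969857983405·6+96416888184100→6090236036084530, (24,7):4382641999117305·7+998969857983405→31677463851804540, (24,8):9741955019900400·8+4382641999117305→82318282158320505
@25  (25,6):6090236036084530·6+485000783495250→37026417000002430, (25,7):31677463851804540·7+6090236036084530→227832482998716310, (25,8):82318282158320505·8+31677463851804540→690223721118368580
@26  (26,7):227832482998716310·7+37026417000002430→1631853797991016600, (26,8):690223721118368580·8+227832482998716310→5749622251945664950
Read S(26,7) = 1631853797991016600, S(26,8) = 5749622251945664950.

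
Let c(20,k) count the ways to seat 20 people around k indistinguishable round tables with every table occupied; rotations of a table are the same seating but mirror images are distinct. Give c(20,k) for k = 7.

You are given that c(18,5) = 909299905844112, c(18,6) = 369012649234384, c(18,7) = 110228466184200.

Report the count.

@19  (19,6):369012649234384·18+909299905844112→7551527592063024, (19,7):110228466184200·18+369012649234384→2353125040549984
@20  (20,7):2353125040549984·19+7551527592063024→52260903362512720
Read c(20,7) = 52260903362512720.

52260903362512720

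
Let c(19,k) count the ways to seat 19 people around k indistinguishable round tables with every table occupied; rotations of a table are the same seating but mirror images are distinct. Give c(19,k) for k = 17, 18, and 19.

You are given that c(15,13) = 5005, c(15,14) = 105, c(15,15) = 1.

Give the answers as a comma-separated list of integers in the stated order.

13566, 171, 1

i=16: T(16,14)=5005+15·105=6580 | T(16,15)=105+15·1=120 | T(16,16)=1+15·0=1
i=17: T(17,15)=6580+16·120=8500 | T(17,16)=120+16·1=136 | T(17,17)=1+16·0=1
i=18: T(18,16)=8500+17·136=10812 | T(18,17)=136+17·1=153 | T(18,18)=1+17·0=1
i=19: T(19,17)=10812+18·153=13566 | T(19,18)=153+18·1=171 | T(19,19)=1+18·0=1
Read c(19,17) = 13566, c(19,18) = 171, c(19,19) = 1.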